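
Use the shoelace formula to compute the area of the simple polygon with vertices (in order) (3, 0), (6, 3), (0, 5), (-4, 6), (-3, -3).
Area = 49

Shoelace formula: Area = (1/2) |Σ_i (x_i · y_{i+1} − x_{i+1} · y_i)| (indices mod n). Compute each cross term:
  (3)(3) − (6)(0) = 9
  (6)(5) − (0)(3) = 30
  (0)(6) − (-4)(5) = 20
  (-4)(-3) − (-3)(6) = 30
  (-3)(0) − (3)(-3) = 9
Sum = 98, so (signed) Area = 98/2 = 49, |Area| = 49.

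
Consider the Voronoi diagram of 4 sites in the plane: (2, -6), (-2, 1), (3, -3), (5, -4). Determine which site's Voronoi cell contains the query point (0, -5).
Nearest site = (2, -6)

The Voronoi cell of site s contains exactly those query points closer to s than to any other site. Compute squared distances from q = (0, -5) to each site:
  (2 − 0)² + (-6 − -5)² = 5
  (3 − 0)² + (-3 − -5)² = 13
  (5 − 0)² + (-4 − -5)² = 26
  (-2 − 0)² + (1 − -5)² = 40
Minimum is attained by (2, -6), so q lies in its Voronoi cell.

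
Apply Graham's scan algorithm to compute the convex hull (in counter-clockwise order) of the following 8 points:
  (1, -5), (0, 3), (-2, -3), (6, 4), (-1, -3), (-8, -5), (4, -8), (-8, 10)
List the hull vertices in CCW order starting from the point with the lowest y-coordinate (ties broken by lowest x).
Hull (CCW) = [(4, -8), (6, 4), (-8, 10), (-8, -5)]

Graham scan procedure:
  1. Find the pivot p₀ = point with lowest y (tie → lowest x): (4, -8).
  2. Sort the remaining points by polar angle around p₀.
  3. Walk through sorted points, maintaining a stack; pop the top while the last three entries make a non-left turn (cross product ≤ 0).
  4. Final stack is the convex hull in CCW order: (4, -8), (6, 4), (-8, 10), (-8, -5).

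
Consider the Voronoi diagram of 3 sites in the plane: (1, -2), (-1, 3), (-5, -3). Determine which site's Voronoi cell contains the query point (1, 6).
Nearest site = (-1, 3)

The Voronoi cell of site s contains exactly those query points closer to s than to any other site. Compute squared distances from q = (1, 6) to each site:
  (-1 − 1)² + (3 − 6)² = 13
  (1 − 1)² + (-2 − 6)² = 64
  (-5 − 1)² + (-3 − 6)² = 117
Minimum is attained by (-1, 3), so q lies in its Voronoi cell.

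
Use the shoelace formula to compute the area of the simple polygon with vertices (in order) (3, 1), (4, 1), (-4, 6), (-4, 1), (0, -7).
Area = 48

Shoelace formula: Area = (1/2) |Σ_i (x_i · y_{i+1} − x_{i+1} · y_i)| (indices mod n). Compute each cross term:
  (3)(1) − (4)(1) = -1
  (4)(6) − (-4)(1) = 28
  (-4)(1) − (-4)(6) = 20
  (-4)(-7) − (0)(1) = 28
  (0)(1) − (3)(-7) = 21
Sum = 96, so (signed) Area = 96/2 = 48, |Area| = 48.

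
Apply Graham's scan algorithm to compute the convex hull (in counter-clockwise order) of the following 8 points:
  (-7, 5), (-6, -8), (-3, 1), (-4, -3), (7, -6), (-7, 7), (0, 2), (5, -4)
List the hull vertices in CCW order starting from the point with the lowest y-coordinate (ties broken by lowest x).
Hull (CCW) = [(-6, -8), (7, -6), (0, 2), (-7, 7), (-7, 5)]

Graham scan procedure:
  1. Find the pivot p₀ = point with lowest y (tie → lowest x): (-6, -8).
  2. Sort the remaining points by polar angle around p₀.
  3. Walk through sorted points, maintaining a stack; pop the top while the last three entries make a non-left turn (cross product ≤ 0).
  4. Final stack is the convex hull in CCW order: (-6, -8), (7, -6), (0, 2), (-7, 7), (-7, 5).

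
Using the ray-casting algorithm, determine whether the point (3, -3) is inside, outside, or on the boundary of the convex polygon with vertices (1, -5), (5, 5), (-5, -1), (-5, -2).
The point (3, -3) lies strictly outside the polygon

Cast a horizontal ray to the right from the query point and count how many polygon edges it crosses (each edge strictly once or zero times, handled with the usual half-open convention). 
Parity of crossings → even ⇒ outside.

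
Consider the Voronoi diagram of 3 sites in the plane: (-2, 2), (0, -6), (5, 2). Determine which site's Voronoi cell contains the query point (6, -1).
Nearest site = (5, 2)

The Voronoi cell of site s contains exactly those query points closer to s than to any other site. Compute squared distances from q = (6, -1) to each site:
  (5 − 6)² + (2 − -1)² = 10
  (0 − 6)² + (-6 − -1)² = 61
  (-2 − 6)² + (2 − -1)² = 73
Minimum is attained by (5, 2), so q lies in its Voronoi cell.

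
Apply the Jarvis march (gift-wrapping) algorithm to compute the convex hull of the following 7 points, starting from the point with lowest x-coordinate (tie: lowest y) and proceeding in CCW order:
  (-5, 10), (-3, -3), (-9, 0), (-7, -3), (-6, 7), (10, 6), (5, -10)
Hull (CCW) = [(-9, 0), (-7, -3), (5, -10), (10, 6), (-5, 10)]

Jarvis march: at each step, from the current hull vertex p, select the next vertex q as the point such that every other point lies strictly to the left of (or on) the directed line p → q. (Equivalently: for every other point r, the cross product (q − p) × (r − p) ≥ 0.)
Starting point (lowest x, tie lowest y): (-9, 0). Wrap until returning to start. Resulting hull: (-9, 0), (-7, -3), (5, -10), (10, 6), (-5, 10).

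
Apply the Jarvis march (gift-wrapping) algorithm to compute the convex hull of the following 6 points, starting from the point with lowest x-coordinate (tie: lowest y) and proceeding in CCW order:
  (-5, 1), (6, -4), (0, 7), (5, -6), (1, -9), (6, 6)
Hull (CCW) = [(-5, 1), (1, -9), (5, -6), (6, -4), (6, 6), (0, 7)]

Jarvis march: at each step, from the current hull vertex p, select the next vertex q as the point such that every other point lies strictly to the left of (or on) the directed line p → q. (Equivalently: for every other point r, the cross product (q − p) × (r − p) ≥ 0.)
Starting point (lowest x, tie lowest y): (-5, 1). Wrap until returning to start. Resulting hull: (-5, 1), (1, -9), (5, -6), (6, -4), (6, 6), (0, 7).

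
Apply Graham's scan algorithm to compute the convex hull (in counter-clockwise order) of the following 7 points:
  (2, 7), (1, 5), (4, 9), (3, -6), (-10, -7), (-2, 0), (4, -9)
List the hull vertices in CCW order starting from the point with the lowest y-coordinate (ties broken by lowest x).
Hull (CCW) = [(4, -9), (4, 9), (2, 7), (-10, -7)]

Graham scan procedure:
  1. Find the pivot p₀ = point with lowest y (tie → lowest x): (4, -9).
  2. Sort the remaining points by polar angle around p₀.
  3. Walk through sorted points, maintaining a stack; pop the top while the last three entries make a non-left turn (cross product ≤ 0).
  4. Final stack is the convex hull in CCW order: (4, -9), (4, 9), (2, 7), (-10, -7).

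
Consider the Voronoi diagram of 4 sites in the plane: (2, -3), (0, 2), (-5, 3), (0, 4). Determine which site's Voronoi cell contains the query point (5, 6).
Nearest site = (0, 4)

The Voronoi cell of site s contains exactly those query points closer to s than to any other site. Compute squared distances from q = (5, 6) to each site:
  (0 − 5)² + (4 − 6)² = 29
  (0 − 5)² + (2 − 6)² = 41
  (2 − 5)² + (-3 − 6)² = 90
  (-5 − 5)² + (3 − 6)² = 109
Minimum is attained by (0, 4), so q lies in its Voronoi cell.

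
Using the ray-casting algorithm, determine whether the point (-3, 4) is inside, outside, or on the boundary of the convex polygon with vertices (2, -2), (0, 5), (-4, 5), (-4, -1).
The point (-3, 4) lies strictly inside the polygon

Cast a horizontal ray to the right from the query point and count how many polygon edges it crosses (each edge strictly once or zero times, handled with the usual half-open convention). 
Parity of crossings → odd ⇒ inside.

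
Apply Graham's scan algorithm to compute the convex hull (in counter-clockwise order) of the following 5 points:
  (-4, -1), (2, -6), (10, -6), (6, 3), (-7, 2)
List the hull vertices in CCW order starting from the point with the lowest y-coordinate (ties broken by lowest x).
Hull (CCW) = [(2, -6), (10, -6), (6, 3), (-7, 2), (-4, -1)]

Graham scan procedure:
  1. Find the pivot p₀ = point with lowest y (tie → lowest x): (2, -6).
  2. Sort the remaining points by polar angle around p₀.
  3. Walk through sorted points, maintaining a stack; pop the top while the last three entries make a non-left turn (cross product ≤ 0).
  4. Final stack is the convex hull in CCW order: (2, -6), (10, -6), (6, 3), (-7, 2), (-4, -1).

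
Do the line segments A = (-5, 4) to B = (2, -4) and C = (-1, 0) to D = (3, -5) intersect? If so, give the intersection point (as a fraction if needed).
No (intersection of containing lines falls outside at least one segment)

Parametrize and solve: t = 4/3, s = 4/3. At least one of these is outside [0, 1], so the segments do not intersect.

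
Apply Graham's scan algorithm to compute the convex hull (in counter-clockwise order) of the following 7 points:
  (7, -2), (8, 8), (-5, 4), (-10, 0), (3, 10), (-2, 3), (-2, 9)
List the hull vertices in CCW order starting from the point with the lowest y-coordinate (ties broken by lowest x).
Hull (CCW) = [(7, -2), (8, 8), (3, 10), (-2, 9), (-10, 0)]

Graham scan procedure:
  1. Find the pivot p₀ = point with lowest y (tie → lowest x): (7, -2).
  2. Sort the remaining points by polar angle around p₀.
  3. Walk through sorted points, maintaining a stack; pop the top while the last three entries make a non-left turn (cross product ≤ 0).
  4. Final stack is the convex hull in CCW order: (7, -2), (8, 8), (3, 10), (-2, 9), (-10, 0).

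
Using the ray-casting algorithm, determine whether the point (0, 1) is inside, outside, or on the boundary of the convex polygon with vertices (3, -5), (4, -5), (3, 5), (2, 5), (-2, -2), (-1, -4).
The point (0, 1) lies strictly inside the polygon

Cast a horizontal ray to the right from the query point and count how many polygon edges it crosses (each edge strictly once or zero times, handled with the usual half-open convention). 
Parity of crossings → odd ⇒ inside.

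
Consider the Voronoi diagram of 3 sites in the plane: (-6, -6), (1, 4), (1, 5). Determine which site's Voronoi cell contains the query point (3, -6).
Nearest site = (-6, -6)

The Voronoi cell of site s contains exactly those query points closer to s than to any other site. Compute squared distances from q = (3, -6) to each site:
  (-6 − 3)² + (-6 − -6)² = 81
  (1 − 3)² + (4 − -6)² = 104
  (1 − 3)² + (5 − -6)² = 125
Minimum is attained by (-6, -6), so q lies in its Voronoi cell.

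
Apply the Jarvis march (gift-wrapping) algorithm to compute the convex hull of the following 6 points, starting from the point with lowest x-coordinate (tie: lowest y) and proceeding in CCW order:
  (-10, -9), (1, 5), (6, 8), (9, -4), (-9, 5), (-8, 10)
Hull (CCW) = [(-10, -9), (9, -4), (6, 8), (-8, 10), (-9, 5)]

Jarvis march: at each step, from the current hull vertex p, select the next vertex q as the point such that every other point lies strictly to the left of (or on) the directed line p → q. (Equivalently: for every other point r, the cross product (q − p) × (r − p) ≥ 0.)
Starting point (lowest x, tie lowest y): (-10, -9). Wrap until returning to start. Resulting hull: (-10, -9), (9, -4), (6, 8), (-8, 10), (-9, 5).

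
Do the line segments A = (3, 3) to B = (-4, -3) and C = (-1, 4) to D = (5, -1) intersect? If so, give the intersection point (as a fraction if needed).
Yes; intersection at (115/71, 129/71) (t = 14/71 on AB, s = 31/71 on CD)

Parametrize AB as A + t(B − A) = (3 + -7 t, 3 + -6 t) and CD as C + s(D − C) = (-1 + 6 s, 4 + -5 s). Solve the linear system for (t, s). Determinant = -71 ≠ 0, so a unique intersection of the containing lines exists. Solution: t = 14/71, s = 31/71 — both in [0, 1], so the segments cross. Intersection point: (115/71, 129/71).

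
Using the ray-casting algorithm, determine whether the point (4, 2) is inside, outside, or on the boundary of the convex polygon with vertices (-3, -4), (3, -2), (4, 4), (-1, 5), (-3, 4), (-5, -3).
The point (4, 2) lies strictly outside the polygon

Cast a horizontal ray to the right from the query point and count how many polygon edges it crosses (each edge strictly once or zero times, handled with the usual half-open convention). 
Parity of crossings → even ⇒ outside.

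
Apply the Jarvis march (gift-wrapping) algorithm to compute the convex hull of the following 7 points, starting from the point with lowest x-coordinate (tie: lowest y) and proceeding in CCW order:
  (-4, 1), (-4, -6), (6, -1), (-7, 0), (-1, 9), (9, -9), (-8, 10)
Hull (CCW) = [(-8, 10), (-7, 0), (-4, -6), (9, -9), (6, -1), (-1, 9)]

Jarvis march: at each step, from the current hull vertex p, select the next vertex q as the point such that every other point lies strictly to the left of (or on) the directed line p → q. (Equivalently: for every other point r, the cross product (q − p) × (r − p) ≥ 0.)
Starting point (lowest x, tie lowest y): (-8, 10). Wrap until returning to start. Resulting hull: (-8, 10), (-7, 0), (-4, -6), (9, -9), (6, -1), (-1, 9).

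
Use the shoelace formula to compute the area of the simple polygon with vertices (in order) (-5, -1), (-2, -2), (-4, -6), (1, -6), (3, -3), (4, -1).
Area = 57/2

Shoelace formula: Area = (1/2) |Σ_i (x_i · y_{i+1} − x_{i+1} · y_i)| (indices mod n). Compute each cross term:
  (-5)(-2) − (-2)(-1) = 8
  (-2)(-6) − (-4)(-2) = 4
  (-4)(-6) − (1)(-6) = 30
  (1)(-3) − (3)(-6) = 15
  (3)(-1) − (4)(-3) = 9
  (4)(-1) − (-5)(-1) = -9
Sum = 57, so (signed) Area = 57/2 = 57/2, |Area| = 57/2.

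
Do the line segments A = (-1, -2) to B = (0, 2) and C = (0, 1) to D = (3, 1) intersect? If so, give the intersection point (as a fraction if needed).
No (intersection of containing lines falls outside at least one segment)

Parametrize and solve: t = 3/4, s = -1/12. At least one of these is outside [0, 1], so the segments do not intersect.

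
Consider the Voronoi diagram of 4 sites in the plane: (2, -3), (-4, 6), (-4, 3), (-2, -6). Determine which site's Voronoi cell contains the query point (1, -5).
Nearest site = (2, -3)

The Voronoi cell of site s contains exactly those query points closer to s than to any other site. Compute squared distances from q = (1, -5) to each site:
  (2 − 1)² + (-3 − -5)² = 5
  (-2 − 1)² + (-6 − -5)² = 10
  (-4 − 1)² + (3 − -5)² = 89
  (-4 − 1)² + (6 − -5)² = 146
Minimum is attained by (2, -3), so q lies in its Voronoi cell.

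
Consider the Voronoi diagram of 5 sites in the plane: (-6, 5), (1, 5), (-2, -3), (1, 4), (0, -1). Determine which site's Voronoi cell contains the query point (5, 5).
Nearest site = (1, 5)

The Voronoi cell of site s contains exactly those query points closer to s than to any other site. Compute squared distances from q = (5, 5) to each site:
  (1 − 5)² + (5 − 5)² = 16
  (1 − 5)² + (4 − 5)² = 17
  (0 − 5)² + (-1 − 5)² = 61
  (-2 − 5)² + (-3 − 5)² = 113
  (-6 − 5)² + (5 − 5)² = 121
Minimum is attained by (1, 5), so q lies in its Voronoi cell.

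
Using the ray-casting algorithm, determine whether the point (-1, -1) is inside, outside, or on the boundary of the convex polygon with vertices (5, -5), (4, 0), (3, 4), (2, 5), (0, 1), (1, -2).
The point (-1, -1) lies strictly outside the polygon

Cast a horizontal ray to the right from the query point and count how many polygon edges it crosses (each edge strictly once or zero times, handled with the usual half-open convention). 
Parity of crossings → even ⇒ outside.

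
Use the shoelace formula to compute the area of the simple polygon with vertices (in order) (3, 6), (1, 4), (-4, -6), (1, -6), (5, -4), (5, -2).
Area = 59

Shoelace formula: Area = (1/2) |Σ_i (x_i · y_{i+1} − x_{i+1} · y_i)| (indices mod n). Compute each cross term:
  (3)(4) − (1)(6) = 6
  (1)(-6) − (-4)(4) = 10
  (-4)(-6) − (1)(-6) = 30
  (1)(-4) − (5)(-6) = 26
  (5)(-2) − (5)(-4) = 10
  (5)(6) − (3)(-2) = 36
Sum = 118, so (signed) Area = 118/2 = 59, |Area| = 59.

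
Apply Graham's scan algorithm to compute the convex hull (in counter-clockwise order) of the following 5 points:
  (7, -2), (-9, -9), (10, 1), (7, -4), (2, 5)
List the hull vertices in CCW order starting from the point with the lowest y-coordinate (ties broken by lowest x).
Hull (CCW) = [(-9, -9), (7, -4), (10, 1), (2, 5)]

Graham scan procedure:
  1. Find the pivot p₀ = point with lowest y (tie → lowest x): (-9, -9).
  2. Sort the remaining points by polar angle around p₀.
  3. Walk through sorted points, maintaining a stack; pop the top while the last three entries make a non-left turn (cross product ≤ 0).
  4. Final stack is the convex hull in CCW order: (-9, -9), (7, -4), (10, 1), (2, 5).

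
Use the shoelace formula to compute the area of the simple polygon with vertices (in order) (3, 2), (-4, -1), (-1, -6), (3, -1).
Area = 28

Shoelace formula: Area = (1/2) |Σ_i (x_i · y_{i+1} − x_{i+1} · y_i)| (indices mod n). Compute each cross term:
  (3)(-1) − (-4)(2) = 5
  (-4)(-6) − (-1)(-1) = 23
  (-1)(-1) − (3)(-6) = 19
  (3)(2) − (3)(-1) = 9
Sum = 56, so (signed) Area = 56/2 = 28, |Area| = 28.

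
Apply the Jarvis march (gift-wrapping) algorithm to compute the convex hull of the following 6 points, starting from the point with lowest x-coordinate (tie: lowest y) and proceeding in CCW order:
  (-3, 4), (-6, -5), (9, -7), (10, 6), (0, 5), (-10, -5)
Hull (CCW) = [(-10, -5), (9, -7), (10, 6), (0, 5), (-3, 4)]

Jarvis march: at each step, from the current hull vertex p, select the next vertex q as the point such that every other point lies strictly to the left of (or on) the directed line p → q. (Equivalently: for every other point r, the cross product (q − p) × (r − p) ≥ 0.)
Starting point (lowest x, tie lowest y): (-10, -5). Wrap until returning to start. Resulting hull: (-10, -5), (9, -7), (10, 6), (0, 5), (-3, 4).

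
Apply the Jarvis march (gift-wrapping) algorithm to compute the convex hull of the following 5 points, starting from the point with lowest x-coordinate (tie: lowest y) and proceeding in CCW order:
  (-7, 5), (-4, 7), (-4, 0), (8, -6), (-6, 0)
Hull (CCW) = [(-7, 5), (-6, 0), (8, -6), (-4, 7)]

Jarvis march: at each step, from the current hull vertex p, select the next vertex q as the point such that every other point lies strictly to the left of (or on) the directed line p → q. (Equivalently: for every other point r, the cross product (q − p) × (r − p) ≥ 0.)
Starting point (lowest x, tie lowest y): (-7, 5). Wrap until returning to start. Resulting hull: (-7, 5), (-6, 0), (8, -6), (-4, 7).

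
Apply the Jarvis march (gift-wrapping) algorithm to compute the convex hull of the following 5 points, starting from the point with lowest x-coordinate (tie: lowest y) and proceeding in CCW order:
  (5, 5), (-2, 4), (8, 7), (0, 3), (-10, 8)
Hull (CCW) = [(-10, 8), (0, 3), (5, 5), (8, 7)]

Jarvis march: at each step, from the current hull vertex p, select the next vertex q as the point such that every other point lies strictly to the left of (or on) the directed line p → q. (Equivalently: for every other point r, the cross product (q − p) × (r − p) ≥ 0.)
Starting point (lowest x, tie lowest y): (-10, 8). Wrap until returning to start. Resulting hull: (-10, 8), (0, 3), (5, 5), (8, 7).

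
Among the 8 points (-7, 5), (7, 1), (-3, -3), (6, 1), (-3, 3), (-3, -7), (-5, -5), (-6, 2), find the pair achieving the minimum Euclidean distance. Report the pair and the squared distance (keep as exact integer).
Pair = ((7, 1), (6, 1)); squared distance = 1

Compute all C(8, 2) = 28 pairwise squared distances (x_i − x_j)² + (y_i − y_j)². The minimum is 1, attained by the pair ((7, 1), (6, 1)).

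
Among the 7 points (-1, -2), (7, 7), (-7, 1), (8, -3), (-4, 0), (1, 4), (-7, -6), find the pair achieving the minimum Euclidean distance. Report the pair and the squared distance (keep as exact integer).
Pair = ((-7, 1), (-4, 0)); squared distance = 10

Compute all C(7, 2) = 21 pairwise squared distances (x_i − x_j)² + (y_i − y_j)². The minimum is 10, attained by the pair ((-7, 1), (-4, 0)).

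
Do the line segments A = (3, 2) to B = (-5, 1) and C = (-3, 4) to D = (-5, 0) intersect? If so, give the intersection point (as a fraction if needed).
Yes; intersection at (-67/15, 16/15) (t = 14/15 on AB, s = 11/15 on CD)

Parametrize AB as A + t(B − A) = (3 + -8 t, 2 + -1 t) and CD as C + s(D − C) = (-3 + -2 s, 4 + -4 s). Solve the linear system for (t, s). Determinant = -30 ≠ 0, so a unique intersection of the containing lines exists. Solution: t = 14/15, s = 11/15 — both in [0, 1], so the segments cross. Intersection point: (-67/15, 16/15).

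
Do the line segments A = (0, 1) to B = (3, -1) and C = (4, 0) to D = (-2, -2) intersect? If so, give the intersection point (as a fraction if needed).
Yes; intersection at (7/3, -5/9) (t = 7/9 on AB, s = 5/18 on CD)

Parametrize AB as A + t(B − A) = (0 + 3 t, 1 + -2 t) and CD as C + s(D − C) = (4 + -6 s, 0 + -2 s). Solve the linear system for (t, s). Determinant = 18 ≠ 0, so a unique intersection of the containing lines exists. Solution: t = 7/9, s = 5/18 — both in [0, 1], so the segments cross. Intersection point: (7/3, -5/9).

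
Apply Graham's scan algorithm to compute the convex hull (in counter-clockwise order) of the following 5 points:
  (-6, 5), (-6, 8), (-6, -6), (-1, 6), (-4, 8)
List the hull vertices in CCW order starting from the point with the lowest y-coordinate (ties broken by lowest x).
Hull (CCW) = [(-6, -6), (-1, 6), (-4, 8), (-6, 8)]

Graham scan procedure:
  1. Find the pivot p₀ = point with lowest y (tie → lowest x): (-6, -6).
  2. Sort the remaining points by polar angle around p₀.
  3. Walk through sorted points, maintaining a stack; pop the top while the last three entries make a non-left turn (cross product ≤ 0).
  4. Final stack is the convex hull in CCW order: (-6, -6), (-1, 6), (-4, 8), (-6, 8).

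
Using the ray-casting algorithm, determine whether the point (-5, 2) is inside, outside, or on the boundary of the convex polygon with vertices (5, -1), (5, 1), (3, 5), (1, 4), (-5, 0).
The point (-5, 2) lies strictly outside the polygon

Cast a horizontal ray to the right from the query point and count how many polygon edges it crosses (each edge strictly once or zero times, handled with the usual half-open convention). 
Parity of crossings → even ⇒ outside.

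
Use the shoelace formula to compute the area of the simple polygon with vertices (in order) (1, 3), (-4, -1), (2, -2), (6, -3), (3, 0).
Area = 45/2

Shoelace formula: Area = (1/2) |Σ_i (x_i · y_{i+1} − x_{i+1} · y_i)| (indices mod n). Compute each cross term:
  (1)(-1) − (-4)(3) = 11
  (-4)(-2) − (2)(-1) = 10
  (2)(-3) − (6)(-2) = 6
  (6)(0) − (3)(-3) = 9
  (3)(3) − (1)(0) = 9
Sum = 45, so (signed) Area = 45/2 = 45/2, |Area| = 45/2.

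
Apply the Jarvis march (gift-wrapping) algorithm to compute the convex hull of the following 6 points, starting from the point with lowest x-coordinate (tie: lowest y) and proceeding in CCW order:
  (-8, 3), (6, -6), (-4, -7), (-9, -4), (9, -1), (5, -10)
Hull (CCW) = [(-9, -4), (-4, -7), (5, -10), (9, -1), (-8, 3)]

Jarvis march: at each step, from the current hull vertex p, select the next vertex q as the point such that every other point lies strictly to the left of (or on) the directed line p → q. (Equivalently: for every other point r, the cross product (q − p) × (r − p) ≥ 0.)
Starting point (lowest x, tie lowest y): (-9, -4). Wrap until returning to start. Resulting hull: (-9, -4), (-4, -7), (5, -10), (9, -1), (-8, 3).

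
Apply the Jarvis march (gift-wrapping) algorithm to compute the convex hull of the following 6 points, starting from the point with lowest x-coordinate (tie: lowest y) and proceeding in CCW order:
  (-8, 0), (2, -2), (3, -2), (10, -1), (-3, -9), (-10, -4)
Hull (CCW) = [(-10, -4), (-3, -9), (10, -1), (-8, 0)]

Jarvis march: at each step, from the current hull vertex p, select the next vertex q as the point such that every other point lies strictly to the left of (or on) the directed line p → q. (Equivalently: for every other point r, the cross product (q − p) × (r − p) ≥ 0.)
Starting point (lowest x, tie lowest y): (-10, -4). Wrap until returning to start. Resulting hull: (-10, -4), (-3, -9), (10, -1), (-8, 0).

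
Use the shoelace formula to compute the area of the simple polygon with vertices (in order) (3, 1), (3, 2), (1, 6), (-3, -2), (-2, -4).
Area = 53/2

Shoelace formula: Area = (1/2) |Σ_i (x_i · y_{i+1} − x_{i+1} · y_i)| (indices mod n). Compute each cross term:
  (3)(2) − (3)(1) = 3
  (3)(6) − (1)(2) = 16
  (1)(-2) − (-3)(6) = 16
  (-3)(-4) − (-2)(-2) = 8
  (-2)(1) − (3)(-4) = 10
Sum = 53, so (signed) Area = 53/2 = 53/2, |Area| = 53/2.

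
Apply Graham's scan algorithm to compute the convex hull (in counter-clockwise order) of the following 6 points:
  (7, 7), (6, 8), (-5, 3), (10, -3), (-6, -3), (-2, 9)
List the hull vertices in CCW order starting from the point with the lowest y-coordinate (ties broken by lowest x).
Hull (CCW) = [(-6, -3), (10, -3), (7, 7), (6, 8), (-2, 9), (-5, 3)]

Graham scan procedure:
  1. Find the pivot p₀ = point with lowest y (tie → lowest x): (-6, -3).
  2. Sort the remaining points by polar angle around p₀.
  3. Walk through sorted points, maintaining a stack; pop the top while the last three entries make a non-left turn (cross product ≤ 0).
  4. Final stack is the convex hull in CCW order: (-6, -3), (10, -3), (7, 7), (6, 8), (-2, 9), (-5, 3).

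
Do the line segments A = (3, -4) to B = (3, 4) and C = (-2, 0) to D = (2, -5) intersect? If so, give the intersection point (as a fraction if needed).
No (intersection of containing lines falls outside at least one segment)

Parametrize and solve: t = -9/32, s = 5/4. At least one of these is outside [0, 1], so the segments do not intersect.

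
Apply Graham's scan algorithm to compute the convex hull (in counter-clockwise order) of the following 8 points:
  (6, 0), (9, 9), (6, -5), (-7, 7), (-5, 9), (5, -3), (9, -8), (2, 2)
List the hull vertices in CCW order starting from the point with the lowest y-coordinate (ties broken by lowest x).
Hull (CCW) = [(9, -8), (9, 9), (-5, 9), (-7, 7)]

Graham scan procedure:
  1. Find the pivot p₀ = point with lowest y (tie → lowest x): (9, -8).
  2. Sort the remaining points by polar angle around p₀.
  3. Walk through sorted points, maintaining a stack; pop the top while the last three entries make a non-left turn (cross product ≤ 0).
  4. Final stack is the convex hull in CCW order: (9, -8), (9, 9), (-5, 9), (-7, 7).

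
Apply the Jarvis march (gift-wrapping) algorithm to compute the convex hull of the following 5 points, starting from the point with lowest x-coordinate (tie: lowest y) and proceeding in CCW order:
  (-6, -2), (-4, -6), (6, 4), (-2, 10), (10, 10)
Hull (CCW) = [(-6, -2), (-4, -6), (6, 4), (10, 10), (-2, 10)]

Jarvis march: at each step, from the current hull vertex p, select the next vertex q as the point such that every other point lies strictly to the left of (or on) the directed line p → q. (Equivalently: for every other point r, the cross product (q − p) × (r − p) ≥ 0.)
Starting point (lowest x, tie lowest y): (-6, -2). Wrap until returning to start. Resulting hull: (-6, -2), (-4, -6), (6, 4), (10, 10), (-2, 10).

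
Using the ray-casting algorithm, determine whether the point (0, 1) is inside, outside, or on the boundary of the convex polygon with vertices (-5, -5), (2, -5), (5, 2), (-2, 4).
The point (0, 1) lies strictly inside the polygon

Cast a horizontal ray to the right from the query point and count how many polygon edges it crosses (each edge strictly once or zero times, handled with the usual half-open convention). 
Parity of crossings → odd ⇒ inside.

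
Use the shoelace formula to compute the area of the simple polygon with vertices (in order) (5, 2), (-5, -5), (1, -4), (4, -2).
Area = 21

Shoelace formula: Area = (1/2) |Σ_i (x_i · y_{i+1} − x_{i+1} · y_i)| (indices mod n). Compute each cross term:
  (5)(-5) − (-5)(2) = -15
  (-5)(-4) − (1)(-5) = 25
  (1)(-2) − (4)(-4) = 14
  (4)(2) − (5)(-2) = 18
Sum = 42, so (signed) Area = 42/2 = 21, |Area| = 21.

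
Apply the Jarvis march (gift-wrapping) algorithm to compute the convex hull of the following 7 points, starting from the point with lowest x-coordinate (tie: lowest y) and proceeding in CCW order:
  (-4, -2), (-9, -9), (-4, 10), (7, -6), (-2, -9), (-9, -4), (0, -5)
Hull (CCW) = [(-9, -9), (-2, -9), (7, -6), (-4, 10), (-9, -4)]

Jarvis march: at each step, from the current hull vertex p, select the next vertex q as the point such that every other point lies strictly to the left of (or on) the directed line p → q. (Equivalently: for every other point r, the cross product (q − p) × (r − p) ≥ 0.)
Starting point (lowest x, tie lowest y): (-9, -9). Wrap until returning to start. Resulting hull: (-9, -9), (-2, -9), (7, -6), (-4, 10), (-9, -4).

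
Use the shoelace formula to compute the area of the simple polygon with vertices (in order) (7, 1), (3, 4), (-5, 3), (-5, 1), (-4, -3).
Area = 50

Shoelace formula: Area = (1/2) |Σ_i (x_i · y_{i+1} − x_{i+1} · y_i)| (indices mod n). Compute each cross term:
  (7)(4) − (3)(1) = 25
  (3)(3) − (-5)(4) = 29
  (-5)(1) − (-5)(3) = 10
  (-5)(-3) − (-4)(1) = 19
  (-4)(1) − (7)(-3) = 17
Sum = 100, so (signed) Area = 100/2 = 50, |Area| = 50.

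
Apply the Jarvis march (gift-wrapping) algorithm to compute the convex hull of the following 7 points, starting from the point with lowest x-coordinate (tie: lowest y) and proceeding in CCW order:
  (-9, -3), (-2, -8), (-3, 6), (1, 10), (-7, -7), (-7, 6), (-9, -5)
Hull (CCW) = [(-9, -5), (-7, -7), (-2, -8), (1, 10), (-7, 6), (-9, -3)]

Jarvis march: at each step, from the current hull vertex p, select the next vertex q as the point such that every other point lies strictly to the left of (or on) the directed line p → q. (Equivalently: for every other point r, the cross product (q − p) × (r − p) ≥ 0.)
Starting point (lowest x, tie lowest y): (-9, -5). Wrap until returning to start. Resulting hull: (-9, -5), (-7, -7), (-2, -8), (1, 10), (-7, 6), (-9, -3).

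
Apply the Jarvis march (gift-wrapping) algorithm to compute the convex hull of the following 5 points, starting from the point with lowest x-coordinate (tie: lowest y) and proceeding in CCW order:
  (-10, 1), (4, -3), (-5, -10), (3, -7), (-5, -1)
Hull (CCW) = [(-10, 1), (-5, -10), (3, -7), (4, -3)]

Jarvis march: at each step, from the current hull vertex p, select the next vertex q as the point such that every other point lies strictly to the left of (or on) the directed line p → q. (Equivalently: for every other point r, the cross product (q − p) × (r − p) ≥ 0.)
Starting point (lowest x, tie lowest y): (-10, 1). Wrap until returning to start. Resulting hull: (-10, 1), (-5, -10), (3, -7), (4, -3).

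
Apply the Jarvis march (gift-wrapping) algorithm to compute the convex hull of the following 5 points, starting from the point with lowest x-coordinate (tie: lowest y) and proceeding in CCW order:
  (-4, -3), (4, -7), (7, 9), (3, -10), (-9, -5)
Hull (CCW) = [(-9, -5), (3, -10), (4, -7), (7, 9)]

Jarvis march: at each step, from the current hull vertex p, select the next vertex q as the point such that every other point lies strictly to the left of (or on) the directed line p → q. (Equivalently: for every other point r, the cross product (q − p) × (r − p) ≥ 0.)
Starting point (lowest x, tie lowest y): (-9, -5). Wrap until returning to start. Resulting hull: (-9, -5), (3, -10), (4, -7), (7, 9).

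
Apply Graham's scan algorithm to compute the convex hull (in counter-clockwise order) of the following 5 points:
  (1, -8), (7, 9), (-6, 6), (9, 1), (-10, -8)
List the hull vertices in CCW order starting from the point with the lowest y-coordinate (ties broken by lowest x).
Hull (CCW) = [(-10, -8), (1, -8), (9, 1), (7, 9), (-6, 6)]

Graham scan procedure:
  1. Find the pivot p₀ = point with lowest y (tie → lowest x): (-10, -8).
  2. Sort the remaining points by polar angle around p₀.
  3. Walk through sorted points, maintaining a stack; pop the top while the last three entries make a non-left turn (cross product ≤ 0).
  4. Final stack is the convex hull in CCW order: (-10, -8), (1, -8), (9, 1), (7, 9), (-6, 6).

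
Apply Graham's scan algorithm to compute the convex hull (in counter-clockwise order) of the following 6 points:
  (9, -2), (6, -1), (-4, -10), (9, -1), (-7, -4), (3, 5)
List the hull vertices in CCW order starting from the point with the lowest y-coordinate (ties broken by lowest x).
Hull (CCW) = [(-4, -10), (9, -2), (9, -1), (3, 5), (-7, -4)]

Graham scan procedure:
  1. Find the pivot p₀ = point with lowest y (tie → lowest x): (-4, -10).
  2. Sort the remaining points by polar angle around p₀.
  3. Walk through sorted points, maintaining a stack; pop the top while the last three entries make a non-left turn (cross product ≤ 0).
  4. Final stack is the convex hull in CCW order: (-4, -10), (9, -2), (9, -1), (3, 5), (-7, -4).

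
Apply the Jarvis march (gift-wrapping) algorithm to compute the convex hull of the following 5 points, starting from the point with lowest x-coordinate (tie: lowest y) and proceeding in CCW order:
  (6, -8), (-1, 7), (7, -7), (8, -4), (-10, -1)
Hull (CCW) = [(-10, -1), (6, -8), (7, -7), (8, -4), (-1, 7)]

Jarvis march: at each step, from the current hull vertex p, select the next vertex q as the point such that every other point lies strictly to the left of (or on) the directed line p → q. (Equivalently: for every other point r, the cross product (q − p) × (r − p) ≥ 0.)
Starting point (lowest x, tie lowest y): (-10, -1). Wrap until returning to start. Resulting hull: (-10, -1), (6, -8), (7, -7), (8, -4), (-1, 7).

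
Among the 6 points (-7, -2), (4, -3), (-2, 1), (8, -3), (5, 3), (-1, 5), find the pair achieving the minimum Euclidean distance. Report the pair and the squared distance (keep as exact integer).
Pair = ((4, -3), (8, -3)); squared distance = 16

Compute all C(6, 2) = 15 pairwise squared distances (x_i − x_j)² + (y_i − y_j)². The minimum is 16, attained by the pair ((4, -3), (8, -3)).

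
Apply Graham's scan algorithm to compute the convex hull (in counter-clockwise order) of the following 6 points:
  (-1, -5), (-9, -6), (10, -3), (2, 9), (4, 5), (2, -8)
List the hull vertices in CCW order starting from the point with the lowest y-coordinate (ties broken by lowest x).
Hull (CCW) = [(2, -8), (10, -3), (2, 9), (-9, -6)]

Graham scan procedure:
  1. Find the pivot p₀ = point with lowest y (tie → lowest x): (2, -8).
  2. Sort the remaining points by polar angle around p₀.
  3. Walk through sorted points, maintaining a stack; pop the top while the last three entries make a non-left turn (cross product ≤ 0).
  4. Final stack is the convex hull in CCW order: (2, -8), (10, -3), (2, 9), (-9, -6).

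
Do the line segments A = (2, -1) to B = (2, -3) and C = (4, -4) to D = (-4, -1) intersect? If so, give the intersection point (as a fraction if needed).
No (intersection of containing lines falls outside at least one segment)

Parametrize and solve: t = 9/8, s = 1/4. At least one of these is outside [0, 1], so the segments do not intersect.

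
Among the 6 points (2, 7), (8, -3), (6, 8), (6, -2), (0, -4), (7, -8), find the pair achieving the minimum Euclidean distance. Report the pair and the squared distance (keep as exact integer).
Pair = ((8, -3), (6, -2)); squared distance = 5

Compute all C(6, 2) = 15 pairwise squared distances (x_i − x_j)² + (y_i − y_j)². The minimum is 5, attained by the pair ((8, -3), (6, -2)).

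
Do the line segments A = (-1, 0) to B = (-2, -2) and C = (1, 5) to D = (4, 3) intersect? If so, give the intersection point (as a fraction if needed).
No (intersection of containing lines falls outside at least one segment)

Parametrize and solve: t = -19/8, s = 1/8. At least one of these is outside [0, 1], so the segments do not intersect.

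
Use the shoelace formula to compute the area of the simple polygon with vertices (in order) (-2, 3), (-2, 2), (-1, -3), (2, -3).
Area = 19/2

Shoelace formula: Area = (1/2) |Σ_i (x_i · y_{i+1} − x_{i+1} · y_i)| (indices mod n). Compute each cross term:
  (-2)(2) − (-2)(3) = 2
  (-2)(-3) − (-1)(2) = 8
  (-1)(-3) − (2)(-3) = 9
  (2)(3) − (-2)(-3) = 0
Sum = 19, so (signed) Area = 19/2 = 19/2, |Area| = 19/2.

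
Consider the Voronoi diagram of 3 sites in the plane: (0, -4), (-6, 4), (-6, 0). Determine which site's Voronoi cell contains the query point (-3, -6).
Nearest site = (0, -4)

The Voronoi cell of site s contains exactly those query points closer to s than to any other site. Compute squared distances from q = (-3, -6) to each site:
  (0 − -3)² + (-4 − -6)² = 13
  (-6 − -3)² + (0 − -6)² = 45
  (-6 − -3)² + (4 − -6)² = 109
Minimum is attained by (0, -4), so q lies in its Voronoi cell.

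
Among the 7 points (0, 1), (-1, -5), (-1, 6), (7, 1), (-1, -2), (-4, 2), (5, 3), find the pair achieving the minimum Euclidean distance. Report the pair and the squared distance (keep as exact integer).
Pair = ((7, 1), (5, 3)); squared distance = 8

Compute all C(7, 2) = 21 pairwise squared distances (x_i − x_j)² + (y_i − y_j)². The minimum is 8, attained by the pair ((7, 1), (5, 3)).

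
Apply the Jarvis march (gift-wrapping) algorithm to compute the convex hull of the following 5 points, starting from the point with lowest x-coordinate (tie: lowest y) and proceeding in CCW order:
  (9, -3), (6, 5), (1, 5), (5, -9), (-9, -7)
Hull (CCW) = [(-9, -7), (5, -9), (9, -3), (6, 5), (1, 5)]

Jarvis march: at each step, from the current hull vertex p, select the next vertex q as the point such that every other point lies strictly to the left of (or on) the directed line p → q. (Equivalently: for every other point r, the cross product (q − p) × (r − p) ≥ 0.)
Starting point (lowest x, tie lowest y): (-9, -7). Wrap until returning to start. Resulting hull: (-9, -7), (5, -9), (9, -3), (6, 5), (1, 5).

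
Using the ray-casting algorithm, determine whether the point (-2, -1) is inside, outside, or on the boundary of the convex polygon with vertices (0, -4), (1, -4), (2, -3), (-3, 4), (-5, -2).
The point (-2, -1) lies strictly inside the polygon

Cast a horizontal ray to the right from the query point and count how many polygon edges it crosses (each edge strictly once or zero times, handled with the usual half-open convention). 
Parity of crossings → odd ⇒ inside.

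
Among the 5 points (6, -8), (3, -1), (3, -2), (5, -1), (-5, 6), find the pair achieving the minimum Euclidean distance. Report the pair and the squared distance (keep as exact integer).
Pair = ((3, -1), (3, -2)); squared distance = 1

Compute all C(5, 2) = 10 pairwise squared distances (x_i − x_j)² + (y_i − y_j)². The minimum is 1, attained by the pair ((3, -1), (3, -2)).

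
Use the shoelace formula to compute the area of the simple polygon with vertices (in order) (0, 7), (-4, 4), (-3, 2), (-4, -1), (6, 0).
Area = 91/2

Shoelace formula: Area = (1/2) |Σ_i (x_i · y_{i+1} − x_{i+1} · y_i)| (indices mod n). Compute each cross term:
  (0)(4) − (-4)(7) = 28
  (-4)(2) − (-3)(4) = 4
  (-3)(-1) − (-4)(2) = 11
  (-4)(0) − (6)(-1) = 6
  (6)(7) − (0)(0) = 42
Sum = 91, so (signed) Area = 91/2 = 91/2, |Area| = 91/2.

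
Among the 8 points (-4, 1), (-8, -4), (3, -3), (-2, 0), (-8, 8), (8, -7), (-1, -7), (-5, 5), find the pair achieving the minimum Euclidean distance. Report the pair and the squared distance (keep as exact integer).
Pair = ((-4, 1), (-2, 0)); squared distance = 5

Compute all C(8, 2) = 28 pairwise squared distances (x_i − x_j)² + (y_i − y_j)². The minimum is 5, attained by the pair ((-4, 1), (-2, 0)).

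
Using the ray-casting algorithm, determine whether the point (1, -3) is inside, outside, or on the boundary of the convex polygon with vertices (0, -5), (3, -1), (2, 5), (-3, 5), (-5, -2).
The point (1, -3) lies strictly inside the polygon

Cast a horizontal ray to the right from the query point and count how many polygon edges it crosses (each edge strictly once or zero times, handled with the usual half-open convention). 
Parity of crossings → odd ⇒ inside.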